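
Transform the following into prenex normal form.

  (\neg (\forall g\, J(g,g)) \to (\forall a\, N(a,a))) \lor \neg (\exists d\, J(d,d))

\forall g\, \forall a\, \forall d\, (J(g,g) \lor N(a,a) \lor \neg J(d,d))

Eliminate → and ↔ using ¬ and ∨.
  \neg \neg (\forall g\, J(g,g)) \lor (\forall a\, N(a,a)) \lor \neg (\exists d\, J(d,d))
Move each ¬ inward, flipping quantifiers it crosses:
  (\forall g\, J(g,g)) \lor (\forall a\, N(a,a)) \lor (\forall d\, \neg J(d,d))
All bound variables are already distinct, so no renaming is needed.
Pull the quantifiers to the front (each side's bound variable is not free in the other side):
  \forall g\, \forall a\, \forall d\, (J(g,g) \lor N(a,a) \lor \neg J(d,d))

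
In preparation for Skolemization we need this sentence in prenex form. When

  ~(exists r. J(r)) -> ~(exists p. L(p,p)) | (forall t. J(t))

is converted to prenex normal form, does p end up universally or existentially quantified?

universal

First replace A → B with ¬A ∨ B.
  ~~(exists r. J(r)) | ~(exists p. L(p,p)) | (forall t. J(t))
Move each ¬ inward, flipping quantifiers it crosses:
  (exists r. J(r)) | (forall p. ~L(p,p)) | (forall t. J(t))
All bound variables are already distinct, so no renaming is needed.
Pull the quantifiers to the front (each side's bound variable is not free in the other side):
  exists r. forall p. forall t. (J(r) | ~L(p,p) | J(t))
The quantifier exists p sits under an odd number of negations (counting the antecedent side of each →), so it flips to forall p.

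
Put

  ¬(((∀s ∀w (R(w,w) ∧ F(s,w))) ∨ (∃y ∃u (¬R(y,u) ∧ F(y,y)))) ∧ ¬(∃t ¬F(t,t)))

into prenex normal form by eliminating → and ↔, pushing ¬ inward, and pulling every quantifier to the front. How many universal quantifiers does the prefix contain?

Move each ¬ inward, flipping quantifiers it crosses:
  (∃s ∃w (¬R(w,w) ∨ ¬F(s,w))) ∧ (∀y ∀u (R(y,u) ∨ ¬F(y,y))) ∨ (∃t ¬F(t,t))
All bound variables are already distinct, so no renaming is needed.
Extract every quantifier outward, since the variables are now distinct and don't occur free across branches:
  ∃s ∃w ∀y ∀u ∃t ((¬R(w,w) ∨ ¬F(s,w)) ∧ (R(y,u) ∨ ¬F(y,y)) ∨ ¬F(t,t))
The prefix is ∃s ∃w ∀y ∀u ∃t: 2 universal, 3 existential.

2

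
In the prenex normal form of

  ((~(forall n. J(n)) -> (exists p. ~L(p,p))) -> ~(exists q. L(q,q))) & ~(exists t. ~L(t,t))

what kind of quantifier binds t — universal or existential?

universal

First replace A → B with ¬A ∨ B.
  (~(~~(forall n. J(n)) | (exists p. ~L(p,p))) | ~(exists q. L(q,q))) & ~(exists t. ~L(t,t))
Push ¬ through the quantifiers and connectives to reach negation normal form:
  ((exists n. ~J(n)) & (forall p. L(p,p)) | (forall q. ~L(q,q))) & (forall t. L(t,t))
All bound variables are already distinct, so no renaming is needed.
Finally move all quantifiers to the prefix:
  exists n. forall p. forall q. forall t. ((~J(n) & L(p,p) | ~L(q,q)) & L(t,t))
The quantifier exists t sits under an odd number of negations (counting the antecedent side of each →), so it flips to forall t.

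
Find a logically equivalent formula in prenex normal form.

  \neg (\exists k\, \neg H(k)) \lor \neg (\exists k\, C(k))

Push ¬ through the quantifiers and connectives to reach negation normal form:
  (\forall k\, H(k)) \lor (\forall k\, \neg C(k))
Give each quantifier a distinct variable: k↦w.
  (\forall k\, H(k)) \lor (\forall w\, \neg C(w))
Extract every quantifier outward, since the variables are now distinct and don't occur free across branches:
  \forall k\, \forall w\, (H(k) \lor \neg C(w))

\forall k\, \forall w\, (H(k) \lor \neg C(w))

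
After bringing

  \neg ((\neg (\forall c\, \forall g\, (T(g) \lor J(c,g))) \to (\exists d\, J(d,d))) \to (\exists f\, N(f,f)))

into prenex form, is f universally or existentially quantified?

universal

Rewrite implications/biconditionals: A → B as ¬A ∨ B.
  \neg (\neg (\neg \neg (\forall c\, \forall g\, (T(g) \lor J(c,g))) \lor (\exists d\, J(d,d))) \lor (\exists f\, N(f,f)))
Drive negations inward (¬∀x A ≡ ∃x ¬A, ¬∃x A ≡ ∀x ¬A, De Morgan for ∧/∨):
  ((\forall c\, \forall g\, (T(g) \lor J(c,g))) \lor (\exists d\, J(d,d))) \land (\forall f\, \neg N(f,f))
Finally move all quantifiers to the prefix:
  \forall c\, \forall g\, \exists d\, \forall f\, ((T(g) \lor J(c,g) \lor J(d,d)) \land \neg N(f,f))
The quantifier \exists f sits under an odd number of negations (counting the antecedent side of each →), so it flips to \forall f.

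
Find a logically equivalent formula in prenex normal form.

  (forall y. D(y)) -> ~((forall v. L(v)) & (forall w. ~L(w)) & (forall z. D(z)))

Eliminate → and ↔ using ¬ and ∨.
  ~(forall y. D(y)) | ~((forall v. L(v)) & (forall w. ~L(w)) & (forall z. D(z)))
Drive negations inward (¬∀x A ≡ ∃x ¬A, ¬∃x A ≡ ∀x ¬A, De Morgan for ∧/∨):
  (exists y. ~D(y)) | (exists v. ~L(v)) | (exists w. L(w)) | (exists z. ~D(z))
All bound variables are already distinct, so no renaming is needed.
Pull the quantifiers to the front (each side's bound variable is not free in the other side):
  exists y. exists v. exists w. exists z. (~D(y) | ~L(v) | L(w) | ~D(z))

exists y. exists v. exists w. exists z. (~D(y) | ~L(v) | L(w) | ~D(z))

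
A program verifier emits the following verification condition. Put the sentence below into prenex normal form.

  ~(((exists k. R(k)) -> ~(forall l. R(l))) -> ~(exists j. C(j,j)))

Rewrite implications/biconditionals: A → B as ¬A ∨ B.
  ~(~(~(exists k. R(k)) | ~(forall l. R(l))) | ~(exists j. C(j,j)))
Push ¬ through the quantifiers and connectives to reach negation normal form:
  ((forall k. ~R(k)) | (exists l. ~R(l))) & (exists j. C(j,j))
All bound variables are already distinct, so no renaming is needed.
Extract every quantifier outward, since the variables are now distinct and don't occur free across branches:
  forall k. exists l. exists j. ((~R(k) | ~R(l)) & C(j,j))

forall k. exists l. exists j. ((~R(k) | ~R(l)) & C(j,j))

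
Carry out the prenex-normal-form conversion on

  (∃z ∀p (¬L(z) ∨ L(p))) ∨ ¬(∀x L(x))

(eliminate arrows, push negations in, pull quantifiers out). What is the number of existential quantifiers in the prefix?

2

Drive negations inward (¬∀x A ≡ ∃x ¬A, ¬∃x A ≡ ∀x ¬A, De Morgan for ∧/∨):
  (∃z ∀p (¬L(z) ∨ L(p))) ∨ (∃x ¬L(x))
All bound variables are already distinct, so no renaming is needed.
Extract every quantifier outward, since the variables are now distinct and don't occur free across branches:
  ∃z ∀p ∃x (¬L(z) ∨ L(p) ∨ ¬L(x))
The prefix is ∃z ∀p ∃x: 1 universal, 2 existential.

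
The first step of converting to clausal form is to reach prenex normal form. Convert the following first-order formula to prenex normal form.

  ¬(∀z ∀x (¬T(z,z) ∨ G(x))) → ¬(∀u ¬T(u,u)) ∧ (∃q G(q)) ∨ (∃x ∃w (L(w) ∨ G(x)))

First replace A → B with ¬A ∨ B.
  ¬¬(∀z ∀x (¬T(z,z) ∨ G(x))) ∨ ¬(∀u ¬T(u,u)) ∧ (∃q G(q)) ∨ (∃x ∃w (L(w) ∨ G(x)))
Drive negations inward (¬∀x A ≡ ∃x ¬A, ¬∃x A ≡ ∀x ¬A, De Morgan for ∧/∨):
  (∀z ∀x (¬T(z,z) ∨ G(x))) ∨ (∃u T(u,u)) ∧ (∃q G(q)) ∨ (∃x ∃w (L(w) ∨ G(x)))
Standardize variables apart so no two quantifiers bind the same name: x↦a.
  (∀z ∀x (¬T(z,z) ∨ G(x))) ∨ (∃u T(u,u)) ∧ (∃q G(q)) ∨ (∃a ∃w (L(w) ∨ G(a)))
Finally move all quantifiers to the prefix:
  ∀z ∀x ∃u ∃q ∃a ∃w (¬T(z,z) ∨ G(x) ∨ T(u,u) ∧ G(q) ∨ L(w) ∨ G(a))

∀z ∀x ∃u ∃q ∃a ∃w (¬T(z,z) ∨ G(x) ∨ T(u,u) ∧ G(q) ∨ L(w) ∨ G(a))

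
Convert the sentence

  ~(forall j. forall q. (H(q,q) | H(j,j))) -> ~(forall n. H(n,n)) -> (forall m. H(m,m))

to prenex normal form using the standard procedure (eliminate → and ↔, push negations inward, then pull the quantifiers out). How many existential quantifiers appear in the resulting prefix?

Rewrite implications/biconditionals: A → B as ¬A ∨ B.
  ~~(forall j. forall q. (H(q,q) | H(j,j))) | ~~(forall n. H(n,n)) | (forall m. H(m,m))
Push ¬ through the quantifiers and connectives to reach negation normal form:
  (forall j. forall q. (H(q,q) | H(j,j))) | (forall n. H(n,n)) | (forall m. H(m,m))
All bound variables are already distinct, so no renaming is needed.
Pull the quantifiers to the front (each side's bound variable is not free in the other side):
  forall j. forall q. forall n. forall m. (H(q,q) | H(j,j) | H(n,n) | H(m,m))
The prefix is forall j forall q forall n forall m: 4 universal, 0 existential.

0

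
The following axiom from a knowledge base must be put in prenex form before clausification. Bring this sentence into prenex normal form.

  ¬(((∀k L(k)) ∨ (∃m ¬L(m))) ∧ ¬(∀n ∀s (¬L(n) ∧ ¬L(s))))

Drive negations inward (¬∀x A ≡ ∃x ¬A, ¬∃x A ≡ ∀x ¬A, De Morgan for ∧/∨):
  (∃k ¬L(k)) ∧ (∀m L(m)) ∨ (∀n ∀s (¬L(n) ∧ ¬L(s)))
All bound variables are already distinct, so no renaming is needed.
Pull the quantifiers to the front (each side's bound variable is not free in the other side):
  ∃k ∀m ∀n ∀s (¬L(k) ∧ L(m) ∨ ¬L(n) ∧ ¬L(s))

∃k ∀m ∀n ∀s (¬L(k) ∧ L(m) ∨ ¬L(n) ∧ ¬L(s))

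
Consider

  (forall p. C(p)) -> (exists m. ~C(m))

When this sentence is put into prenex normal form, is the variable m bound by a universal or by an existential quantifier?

existential

Eliminate → and ↔ using ¬ and ∨.
  ~(forall p. C(p)) | (exists m. ~C(m))
Push ¬ through the quantifiers and connectives to reach negation normal form:
  (exists p. ~C(p)) | (exists m. ~C(m))
Pull the quantifiers to the front (each side's bound variable is not free in the other side):
  exists p. exists m. (~C(p) | ~C(m))
The quantifier exists m sits under an even number of negations (counting the antecedent side of each →), so it remains existential.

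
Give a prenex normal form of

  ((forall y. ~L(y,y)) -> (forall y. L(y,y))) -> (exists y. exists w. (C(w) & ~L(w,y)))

Rewrite implications/biconditionals: A → B as ¬A ∨ B.
  ~(~(forall y. ~L(y,y)) | (forall y. L(y,y))) | (exists y. exists w. (C(w) & ~L(w,y)))
Drive negations inward (¬∀x A ≡ ∃x ¬A, ¬∃x A ≡ ∀x ¬A, De Morgan for ∧/∨):
  (forall y. ~L(y,y)) & (exists y. ~L(y,y)) | (exists y. exists w. (C(w) & ~L(w,y)))
Standardize variables apart so no two quantifiers bind the same name: y↦q, y↦z1.
  (forall y. ~L(y,y)) & (exists q. ~L(q,q)) | (exists z1. exists w. (C(w) & ~L(w,z1)))
Extract every quantifier outward, since the variables are now distinct and don't occur free across branches:
  forall y. exists q. exists z1. exists w. (~L(y,y) & ~L(q,q) | C(w) & ~L(w,z1))

forall y. exists q. exists z1. exists w. (~L(y,y) & ~L(q,q) | C(w) & ~L(w,z1))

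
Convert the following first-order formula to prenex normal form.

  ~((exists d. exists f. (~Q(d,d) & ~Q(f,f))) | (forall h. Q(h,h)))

Drive negations inward (¬∀x A ≡ ∃x ¬A, ¬∃x A ≡ ∀x ¬A, De Morgan for ∧/∨):
  (forall d. forall f. (Q(d,d) | Q(f,f))) & (exists h. ~Q(h,h))
Extract every quantifier outward, since the variables are now distinct and don't occur free across branches:
  forall d. forall f. exists h. ((Q(d,d) | Q(f,f)) & ~Q(h,h))

forall d. forall f. exists h. ((Q(d,d) | Q(f,f)) & ~Q(h,h))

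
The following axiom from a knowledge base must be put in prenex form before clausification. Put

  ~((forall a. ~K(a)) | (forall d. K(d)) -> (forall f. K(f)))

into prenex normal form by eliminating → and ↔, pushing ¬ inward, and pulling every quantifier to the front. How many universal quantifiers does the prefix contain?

2

First replace A → B with ¬A ∨ B.
  ~(~((forall a. ~K(a)) | (forall d. K(d))) | (forall f. K(f)))
Move each ¬ inward, flipping quantifiers it crosses:
  ((forall a. ~K(a)) | (forall d. K(d))) & (exists f. ~K(f))
All bound variables are already distinct, so no renaming is needed.
Extract every quantifier outward, since the variables are now distinct and don't occur free across branches:
  forall a. forall d. exists f. ((~K(a) | K(d)) & ~K(f))
The prefix is forall a forall d exists f: 2 universal, 1 existential.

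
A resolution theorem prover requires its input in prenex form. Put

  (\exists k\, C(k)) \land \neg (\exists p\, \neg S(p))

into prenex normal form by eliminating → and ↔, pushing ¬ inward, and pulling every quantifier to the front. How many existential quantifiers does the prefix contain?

1

Push ¬ through the quantifiers and connectives to reach negation normal form:
  (\exists k\, C(k)) \land (\forall p\, S(p))
Pull the quantifiers to the front (each side's bound variable is not free in the other side):
  \exists k\, \forall p\, (C(k) \land S(p))
The prefix is \exists k \forall p: 1 universal, 1 existential.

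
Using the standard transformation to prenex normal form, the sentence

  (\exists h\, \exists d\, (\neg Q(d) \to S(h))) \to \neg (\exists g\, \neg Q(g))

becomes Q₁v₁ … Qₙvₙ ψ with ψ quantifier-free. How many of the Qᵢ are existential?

0

Eliminate → and ↔ using ¬ and ∨.
  \neg (\exists h\, \exists d\, (\neg \neg Q(d) \lor S(h))) \lor \neg (\exists g\, \neg Q(g))
Push ¬ through the quantifiers and connectives to reach negation normal form:
  (\forall h\, \forall d\, (\neg Q(d) \land \neg S(h))) \lor (\forall g\, Q(g))
Pull the quantifiers to the front (each side's bound variable is not free in the other side):
  \forall h\, \forall d\, \forall g\, (\neg Q(d) \land \neg S(h) \lor Q(g))
The prefix is \forall h \forall d \forall g: 3 universal, 0 existential.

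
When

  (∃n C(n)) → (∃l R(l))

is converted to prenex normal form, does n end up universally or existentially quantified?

First replace A → B with ¬A ∨ B.
  ¬(∃n C(n)) ∨ (∃l R(l))
Drive negations inward (¬∀x A ≡ ∃x ¬A, ¬∃x A ≡ ∀x ¬A, De Morgan for ∧/∨):
  (∀n ¬C(n)) ∨ (∃l R(l))
Finally move all quantifiers to the prefix:
  ∀n ∃l (¬C(n) ∨ R(l))
The quantifier ∃n sits under an odd number of negations (counting the antecedent side of each →), so it flips to ∀n.

universal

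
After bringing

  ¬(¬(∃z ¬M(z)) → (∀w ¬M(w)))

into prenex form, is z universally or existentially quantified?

Eliminate → and ↔ using ¬ and ∨.
  ¬(¬¬(∃z ¬M(z)) ∨ (∀w ¬M(w)))
Push ¬ through the quantifiers and connectives to reach negation normal form:
  (∀z M(z)) ∧ (∃w M(w))
All bound variables are already distinct, so no renaming is needed.
Finally move all quantifiers to the prefix:
  ∀z ∃w (M(z) ∧ M(w))
The quantifier ∃z sits under an odd number of negations (counting the antecedent side of each →), so it flips to ∀z.

universal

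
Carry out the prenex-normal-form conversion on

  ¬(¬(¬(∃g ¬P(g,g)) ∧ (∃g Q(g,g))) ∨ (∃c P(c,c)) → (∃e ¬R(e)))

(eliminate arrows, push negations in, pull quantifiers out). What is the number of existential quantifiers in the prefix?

Rewrite implications/biconditionals: A → B as ¬A ∨ B.
  ¬(¬(¬(¬(∃g ¬P(g,g)) ∧ (∃g Q(g,g))) ∨ (∃c P(c,c))) ∨ (∃e ¬R(e)))
Drive negations inward (¬∀x A ≡ ∃x ¬A, ¬∃x A ≡ ∀x ¬A, De Morgan for ∧/∨):
  ((∃g ¬P(g,g)) ∨ (∀g ¬Q(g,g)) ∨ (∃c P(c,c))) ∧ (∀e R(e))
Standardize variables apart so no two quantifiers bind the same name: g↦x1.
  ((∃g ¬P(g,g)) ∨ (∀x1 ¬Q(x1,x1)) ∨ (∃c P(c,c))) ∧ (∀e R(e))
Pull the quantifiers to the front (each side's bound variable is not free in the other side):
  ∃g ∀x1 ∃c ∀e ((¬P(g,g) ∨ ¬Q(x1,x1) ∨ P(c,c)) ∧ R(e))
The prefix is ∃g ∀x1 ∃c ∀e: 2 universal, 2 existential.

2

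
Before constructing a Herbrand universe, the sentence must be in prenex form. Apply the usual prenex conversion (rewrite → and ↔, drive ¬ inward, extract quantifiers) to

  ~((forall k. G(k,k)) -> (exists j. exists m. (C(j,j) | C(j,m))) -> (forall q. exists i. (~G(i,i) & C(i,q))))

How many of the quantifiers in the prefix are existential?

Rewrite implications/biconditionals: A → B as ¬A ∨ B.
  ~(~(forall k. G(k,k)) | ~(exists j. exists m. (C(j,j) | C(j,m))) | (forall q. exists i. (~G(i,i) & C(i,q))))
Move each ¬ inward, flipping quantifiers it crosses:
  (forall k. G(k,k)) & (exists j. exists m. (C(j,j) | C(j,m))) & (exists q. forall i. (G(i,i) | ~C(i,q)))
Pull the quantifiers to the front (each side's bound variable is not free in the other side):
  forall k. exists j. exists m. exists q. forall i. (G(k,k) & (C(j,j) | C(j,m)) & (G(i,i) | ~C(i,q)))
The prefix is forall k exists j exists m exists q forall i: 2 universal, 3 existential.

3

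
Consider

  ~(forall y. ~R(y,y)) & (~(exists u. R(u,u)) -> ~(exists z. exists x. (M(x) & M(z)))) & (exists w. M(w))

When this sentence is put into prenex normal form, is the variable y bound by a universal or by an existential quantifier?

Eliminate → and ↔ using ¬ and ∨.
  ~(forall y. ~R(y,y)) & (~~(exists u. R(u,u)) | ~(exists z. exists x. (M(x) & M(z)))) & (exists w. M(w))
Push ¬ through the quantifiers and connectives to reach negation normal form:
  (exists y. R(y,y)) & ((exists u. R(u,u)) | (forall z. forall x. (~M(x) | ~M(z)))) & (exists w. M(w))
All bound variables are already distinct, so no renaming is needed.
Pull the quantifiers to the front (each side's bound variable is not free in the other side):
  exists y. exists u. forall z. forall x. exists w. (R(y,y) & (R(u,u) | ~M(x) | ~M(z)) & M(w))
The quantifier forall y sits under an odd number of negations (counting the antecedent side of each →), so it flips to exists y.

existential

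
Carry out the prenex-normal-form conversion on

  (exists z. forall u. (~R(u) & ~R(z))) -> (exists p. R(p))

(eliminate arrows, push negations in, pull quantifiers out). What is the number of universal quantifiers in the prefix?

1

Rewrite implications/biconditionals: A → B as ¬A ∨ B.
  ~(exists z. forall u. (~R(u) & ~R(z))) | (exists p. R(p))
Push ¬ through the quantifiers and connectives to reach negation normal form:
  (forall z. exists u. (R(u) | R(z))) | (exists p. R(p))
All bound variables are already distinct, so no renaming is needed.
Pull the quantifiers to the front (each side's bound variable is not free in the other side):
  forall z. exists u. exists p. (R(u) | R(z) | R(p))
The prefix is forall z exists u exists p: 1 universal, 2 existential.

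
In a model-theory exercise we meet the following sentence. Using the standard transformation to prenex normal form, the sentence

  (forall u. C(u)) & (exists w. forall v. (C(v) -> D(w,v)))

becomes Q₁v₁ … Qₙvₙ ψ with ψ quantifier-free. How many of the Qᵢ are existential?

Rewrite implications/biconditionals: A → B as ¬A ∨ B.
  (forall u. C(u)) & (exists w. forall v. (~C(v) | D(w,v)))
All bound variables are already distinct, so no renaming is needed.
Finally move all quantifiers to the prefix:
  forall u. exists w. forall v. (C(u) & (~C(v) | D(w,v)))
The prefix is forall u exists w forall v: 2 universal, 1 existential.

1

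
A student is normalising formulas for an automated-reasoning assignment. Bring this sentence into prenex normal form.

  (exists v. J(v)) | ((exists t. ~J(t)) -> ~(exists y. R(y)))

Eliminate → and ↔ using ¬ and ∨.
  (exists v. J(v)) | ~(exists t. ~J(t)) | ~(exists y. R(y))
Drive negations inward (¬∀x A ≡ ∃x ¬A, ¬∃x A ≡ ∀x ¬A, De Morgan for ∧/∨):
  (exists v. J(v)) | (forall t. J(t)) | (forall y. ~R(y))
All bound variables are already distinct, so no renaming is needed.
Finally move all quantifiers to the prefix:
  exists v. forall t. forall y. (J(v) | J(t) | ~R(y))

exists v. forall t. forall y. (J(v) | J(t) | ~R(y))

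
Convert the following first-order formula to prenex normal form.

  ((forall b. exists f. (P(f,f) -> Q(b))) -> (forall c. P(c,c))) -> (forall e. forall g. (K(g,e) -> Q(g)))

Rewrite implications/biconditionals: A → B as ¬A ∨ B.
  ~(~(forall b. exists f. (~P(f,f) | Q(b))) | (forall c. P(c,c))) | (forall e. forall g. (~K(g,e) | Q(g)))
Drive negations inward (¬∀x A ≡ ∃x ¬A, ¬∃x A ≡ ∀x ¬A, De Morgan for ∧/∨):
  (forall b. exists f. (~P(f,f) | Q(b))) & (exists c. ~P(c,c)) | (forall e. forall g. (~K(g,e) | Q(g)))
All bound variables are already distinct, so no renaming is needed.
Extract every quantifier outward, since the variables are now distinct and don't occur free across branches:
  forall b. exists f. exists c. forall e. forall g. ((~P(f,f) | Q(b)) & ~P(c,c) | ~K(g,e) | Q(g))

forall b. exists f. exists c. forall e. forall g. ((~P(f,f) | Q(b)) & ~P(c,c) | ~K(g,e) | Q(g))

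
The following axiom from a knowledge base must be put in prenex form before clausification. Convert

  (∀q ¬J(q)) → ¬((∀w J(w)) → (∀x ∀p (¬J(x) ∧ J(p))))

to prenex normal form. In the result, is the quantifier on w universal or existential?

First replace A → B with ¬A ∨ B.
  ¬(∀q ¬J(q)) ∨ ¬(¬(∀w J(w)) ∨ (∀x ∀p (¬J(x) ∧ J(p))))
Drive negations inward (¬∀x A ≡ ∃x ¬A, ¬∃x A ≡ ∀x ¬A, De Morgan for ∧/∨):
  (∃q J(q)) ∨ (∀w J(w)) ∧ (∃x ∃p (J(x) ∨ ¬J(p)))
Extract every quantifier outward, since the variables are now distinct and don't occur free across branches:
  ∃q ∀w ∃x ∃p (J(q) ∨ J(w) ∧ (J(x) ∨ ¬J(p)))
The quantifier ∀w sits under an even number of negations (counting the antecedent side of each →), so it remains universal.

universal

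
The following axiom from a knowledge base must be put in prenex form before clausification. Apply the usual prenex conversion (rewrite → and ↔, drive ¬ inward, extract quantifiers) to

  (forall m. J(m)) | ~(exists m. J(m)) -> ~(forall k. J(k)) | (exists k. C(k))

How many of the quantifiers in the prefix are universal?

Rewrite implications/biconditionals: A → B as ¬A ∨ B.
  ~((forall m. J(m)) | ~(exists m. J(m))) | ~(forall k. J(k)) | (exists k. C(k))
Drive negations inward (¬∀x A ≡ ∃x ¬A, ¬∃x A ≡ ∀x ¬A, De Morgan for ∧/∨):
  (exists m. ~J(m)) & (exists m. J(m)) | (exists k. ~J(k)) | (exists k. C(k))
Give each quantifier a distinct variable: m↦c, k↦q.
  (exists m. ~J(m)) & (exists c. J(c)) | (exists k. ~J(k)) | (exists q. C(q))
Finally move all quantifiers to the prefix:
  exists m. exists c. exists k. exists q. (~J(m) & J(c) | ~J(k) | C(q))
The prefix is exists m exists c exists k exists q: 0 universal, 4 existential.

0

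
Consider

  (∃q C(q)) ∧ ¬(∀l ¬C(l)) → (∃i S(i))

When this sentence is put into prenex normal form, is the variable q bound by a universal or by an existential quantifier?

universal

First replace A → B with ¬A ∨ B.
  ¬((∃q C(q)) ∧ ¬(∀l ¬C(l))) ∨ (∃i S(i))
Push ¬ through the quantifiers and connectives to reach negation normal form:
  (∀q ¬C(q)) ∨ (∀l ¬C(l)) ∨ (∃i S(i))
Extract every quantifier outward, since the variables are now distinct and don't occur free across branches:
  ∀q ∀l ∃i (¬C(q) ∨ ¬C(l) ∨ S(i))
The quantifier ∃q sits under an odd number of negations (counting the antecedent side of each →), so it flips to ∀q.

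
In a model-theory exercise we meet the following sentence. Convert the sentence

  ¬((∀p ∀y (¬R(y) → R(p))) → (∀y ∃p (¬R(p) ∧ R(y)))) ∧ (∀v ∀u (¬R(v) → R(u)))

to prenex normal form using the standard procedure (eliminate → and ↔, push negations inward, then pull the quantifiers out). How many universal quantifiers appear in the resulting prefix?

Rewrite implications/biconditionals: A → B as ¬A ∨ B.
  ¬(¬(∀p ∀y (¬¬R(y) ∨ R(p))) ∨ (∀y ∃p (¬R(p) ∧ R(y)))) ∧ (∀v ∀u (¬¬R(v) ∨ R(u)))
Push ¬ through the quantifiers and connectives to reach negation normal form:
  (∀p ∀y (R(y) ∨ R(p))) ∧ (∃y ∀p (R(p) ∨ ¬R(y))) ∧ (∀v ∀u (R(v) ∨ R(u)))
Standardize variables apart so no two quantifiers bind the same name: y↦v1, p↦t.
  (∀p ∀y (R(y) ∨ R(p))) ∧ (∃v1 ∀t (R(t) ∨ ¬R(v1))) ∧ (∀v ∀u (R(v) ∨ R(u)))
Extract every quantifier outward, since the variables are now distinct and don't occur free across branches:
  ∀p ∀y ∃v1 ∀t ∀v ∀u ((R(y) ∨ R(p)) ∧ (R(t) ∨ ¬R(v1)) ∧ (R(v) ∨ R(u)))
The prefix is ∀p ∀y ∃v1 ∀t ∀v ∀u: 5 universal, 1 existential.

5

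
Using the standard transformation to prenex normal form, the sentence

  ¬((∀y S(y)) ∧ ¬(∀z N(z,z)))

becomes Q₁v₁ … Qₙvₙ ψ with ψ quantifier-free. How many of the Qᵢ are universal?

1

Push ¬ through the quantifiers and connectives to reach negation normal form:
  (∃y ¬S(y)) ∨ (∀z N(z,z))
All bound variables are already distinct, so no renaming is needed.
Pull the quantifiers to the front (each side's bound variable is not free in the other side):
  ∃y ∀z (¬S(y) ∨ N(z,z))
The prefix is ∃y ∀z: 1 universal, 1 existential.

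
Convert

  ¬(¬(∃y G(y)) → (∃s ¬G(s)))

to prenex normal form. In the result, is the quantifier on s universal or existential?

universal

Eliminate → and ↔ using ¬ and ∨.
  ¬(¬¬(∃y G(y)) ∨ (∃s ¬G(s)))
Drive negations inward (¬∀x A ≡ ∃x ¬A, ¬∃x A ≡ ∀x ¬A, De Morgan for ∧/∨):
  (∀y ¬G(y)) ∧ (∀s G(s))
All bound variables are already distinct, so no renaming is needed.
Pull the quantifiers to the front (each side's bound variable is not free in the other side):
  ∀y ∀s (¬G(y) ∧ G(s))
The quantifier ∃s sits under an odd number of negations (counting the antecedent side of each →), so it flips to ∀s.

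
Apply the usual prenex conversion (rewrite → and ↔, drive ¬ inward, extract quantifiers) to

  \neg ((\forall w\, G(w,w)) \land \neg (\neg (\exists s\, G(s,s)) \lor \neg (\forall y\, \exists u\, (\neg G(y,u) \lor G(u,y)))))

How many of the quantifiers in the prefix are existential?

2

Move each ¬ inward, flipping quantifiers it crosses:
  (\exists w\, \neg G(w,w)) \lor (\forall s\, \neg G(s,s)) \lor (\exists y\, \forall u\, (G(y,u) \land \neg G(u,y)))
All bound variables are already distinct, so no renaming is needed.
Pull the quantifiers to the front (each side's bound variable is not free in the other side):
  \exists w\, \forall s\, \exists y\, \forall u\, (\neg G(w,w) \lor \neg G(s,s) \lor G(y,u) \land \neg G(u,y))
The prefix is \exists w \forall s \exists y \forall u: 2 universal, 2 existential.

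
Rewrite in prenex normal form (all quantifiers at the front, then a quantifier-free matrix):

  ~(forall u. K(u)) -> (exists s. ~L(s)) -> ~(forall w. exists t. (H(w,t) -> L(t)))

First replace A → B with ¬A ∨ B.
  ~~(forall u. K(u)) | ~(exists s. ~L(s)) | ~(forall w. exists t. (~H(w,t) | L(t)))
Move each ¬ inward, flipping quantifiers it crosses:
  (forall u. K(u)) | (forall s. L(s)) | (exists w. forall t. (H(w,t) & ~L(t)))
All bound variables are already distinct, so no renaming is needed.
Extract every quantifier outward, since the variables are now distinct and don't occur free across branches:
  forall u. forall s. exists w. forall t. (K(u) | L(s) | H(w,t) & ~L(t))

forall u. forall s. exists w. forall t. (K(u) | L(s) | H(w,t) & ~L(t))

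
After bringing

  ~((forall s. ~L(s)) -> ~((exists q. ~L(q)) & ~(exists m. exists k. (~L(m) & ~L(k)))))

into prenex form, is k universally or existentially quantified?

First replace A → B with ¬A ∨ B.
  ~(~(forall s. ~L(s)) | ~((exists q. ~L(q)) & ~(exists m. exists k. (~L(m) & ~L(k)))))
Drive negations inward (¬∀x A ≡ ∃x ¬A, ¬∃x A ≡ ∀x ¬A, De Morgan for ∧/∨):
  (forall s. ~L(s)) & (exists q. ~L(q)) & (forall m. forall k. (L(m) | L(k)))
All bound variables are already distinct, so no renaming is needed.
Finally move all quantifiers to the prefix:
  forall s. exists q. forall m. forall k. (~L(s) & ~L(q) & (L(m) | L(k)))
The quantifier exists k sits under an odd number of negations (counting the antecedent side of each →), so it flips to forall k.

universal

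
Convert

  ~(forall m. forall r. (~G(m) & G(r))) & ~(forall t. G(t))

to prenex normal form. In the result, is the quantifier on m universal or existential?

existential

Move each ¬ inward, flipping quantifiers it crosses:
  (exists m. exists r. (G(m) | ~G(r))) & (exists t. ~G(t))
Pull the quantifiers to the front (each side's bound variable is not free in the other side):
  exists m. exists r. exists t. ((G(m) | ~G(r)) & ~G(t))
The quantifier forall m sits under an odd number of negations, so it flips to exists m.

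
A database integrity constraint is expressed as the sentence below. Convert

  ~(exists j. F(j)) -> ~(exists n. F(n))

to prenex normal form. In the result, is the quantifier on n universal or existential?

universal

First replace A → B with ¬A ∨ B.
  ~~(exists j. F(j)) | ~(exists n. F(n))
Move each ¬ inward, flipping quantifiers it crosses:
  (exists j. F(j)) | (forall n. ~F(n))
Pull the quantifiers to the front (each side's bound variable is not free in the other side):
  exists j. forall n. (F(j) | ~F(n))
The quantifier exists n sits under an odd number of negations (counting the antecedent side of each →), so it flips to forall n.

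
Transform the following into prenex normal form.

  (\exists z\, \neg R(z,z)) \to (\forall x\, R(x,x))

\forall z\, \forall x\, (R(z,z) \lor R(x,x))

Rewrite implications/biconditionals: A → B as ¬A ∨ B.
  \neg (\exists z\, \neg R(z,z)) \lor (\forall x\, R(x,x))
Move each ¬ inward, flipping quantifiers it crosses:
  (\forall z\, R(z,z)) \lor (\forall x\, R(x,x))
Finally move all quantifiers to the prefix:
  \forall z\, \forall x\, (R(z,z) \lor R(x,x))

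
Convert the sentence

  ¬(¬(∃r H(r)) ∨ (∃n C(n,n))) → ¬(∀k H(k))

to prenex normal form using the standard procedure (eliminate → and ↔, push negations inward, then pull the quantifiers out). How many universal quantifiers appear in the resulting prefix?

Eliminate → and ↔ using ¬ and ∨.
  ¬¬(¬(∃r H(r)) ∨ (∃n C(n,n))) ∨ ¬(∀k H(k))
Push ¬ through the quantifiers and connectives to reach negation normal form:
  (∀r ¬H(r)) ∨ (∃n C(n,n)) ∨ (∃k ¬H(k))
Finally move all quantifiers to the prefix:
  ∀r ∃n ∃k (¬H(r) ∨ C(n,n) ∨ ¬H(k))
The prefix is ∀r ∃n ∃k: 1 universal, 2 existential.

1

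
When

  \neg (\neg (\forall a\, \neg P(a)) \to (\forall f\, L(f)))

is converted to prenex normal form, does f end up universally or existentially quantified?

Eliminate → and ↔ using ¬ and ∨.
  \neg (\neg \neg (\forall a\, \neg P(a)) \lor (\forall f\, L(f)))
Move each ¬ inward, flipping quantifiers it crosses:
  (\exists a\, P(a)) \land (\exists f\, \neg L(f))
Finally move all quantifiers to the prefix:
  \exists a\, \exists f\, (P(a) \land \neg L(f))
The quantifier \forall f sits under an odd number of negations (counting the antecedent side of each →), so it flips to \exists f.

existential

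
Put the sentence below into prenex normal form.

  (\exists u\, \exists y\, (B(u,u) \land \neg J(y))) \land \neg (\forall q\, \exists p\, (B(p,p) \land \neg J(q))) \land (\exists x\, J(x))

\exists u\, \exists y\, \exists q\, \forall p\, \exists x\, (B(u,u) \land \neg J(y) \land (\neg B(p,p) \lor J(q)) \land J(x))

Drive negations inward (¬∀x A ≡ ∃x ¬A, ¬∃x A ≡ ∀x ¬A, De Morgan for ∧/∨):
  (\exists u\, \exists y\, (B(u,u) \land \neg J(y))) \land (\exists q\, \forall p\, (\neg B(p,p) \lor J(q))) \land (\exists x\, J(x))
All bound variables are already distinct, so no renaming is needed.
Extract every quantifier outward, since the variables are now distinct and don't occur free across branches:
  \exists u\, \exists y\, \exists q\, \forall p\, \exists x\, (B(u,u) \land \neg J(y) \land (\neg B(p,p) \lor J(q)) \land J(x))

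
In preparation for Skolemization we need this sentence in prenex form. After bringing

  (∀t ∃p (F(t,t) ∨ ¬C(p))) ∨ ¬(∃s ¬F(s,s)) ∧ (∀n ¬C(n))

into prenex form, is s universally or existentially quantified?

universal

Drive negations inward (¬∀x A ≡ ∃x ¬A, ¬∃x A ≡ ∀x ¬A, De Morgan for ∧/∨):
  (∀t ∃p (F(t,t) ∨ ¬C(p))) ∨ (∀s F(s,s)) ∧ (∀n ¬C(n))
All bound variables are already distinct, so no renaming is needed.
Extract every quantifier outward, since the variables are now distinct and don't occur free across branches:
  ∀t ∃p ∀s ∀n (F(t,t) ∨ ¬C(p) ∨ F(s,s) ∧ ¬C(n))
The quantifier ∃s sits under an odd number of negations, so it flips to ∀s.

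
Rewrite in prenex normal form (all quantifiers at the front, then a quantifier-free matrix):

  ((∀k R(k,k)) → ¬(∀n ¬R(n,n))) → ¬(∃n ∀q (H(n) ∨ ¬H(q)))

Rewrite implications/biconditionals: A → B as ¬A ∨ B.
  ¬(¬(∀k R(k,k)) ∨ ¬(∀n ¬R(n,n))) ∨ ¬(∃n ∀q (H(n) ∨ ¬H(q)))
Push ¬ through the quantifiers and connectives to reach negation normal form:
  (∀k R(k,k)) ∧ (∀n ¬R(n,n)) ∨ (∀n ∃q (¬H(n) ∧ H(q)))
Give each quantifier a distinct variable: n↦w.
  (∀k R(k,k)) ∧ (∀n ¬R(n,n)) ∨ (∀w ∃q (¬H(w) ∧ H(q)))
Finally move all quantifiers to the prefix:
  ∀k ∀n ∀w ∃q (R(k,k) ∧ ¬R(n,n) ∨ ¬H(w) ∧ H(q))

∀k ∀n ∀w ∃q (R(k,k) ∧ ¬R(n,n) ∨ ¬H(w) ∧ H(q))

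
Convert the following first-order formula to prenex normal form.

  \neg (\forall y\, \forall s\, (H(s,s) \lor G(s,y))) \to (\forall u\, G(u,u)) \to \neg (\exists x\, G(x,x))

\forall y\, \forall s\, \exists u\, \forall x\, (H(s,s) \lor G(s,y) \lor \neg G(u,u) \lor \neg G(x,x))

Eliminate → and ↔ using ¬ and ∨.
  \neg \neg (\forall y\, \forall s\, (H(s,s) \lor G(s,y))) \lor \neg (\forall u\, G(u,u)) \lor \neg (\exists x\, G(x,x))
Move each ¬ inward, flipping quantifiers it crosses:
  (\forall y\, \forall s\, (H(s,s) \lor G(s,y))) \lor (\exists u\, \neg G(u,u)) \lor (\forall x\, \neg G(x,x))
Pull the quantifiers to the front (each side's bound variable is not free in the other side):
  \forall y\, \forall s\, \exists u\, \forall x\, (H(s,s) \lor G(s,y) \lor \neg G(u,u) \lor \neg G(x,x))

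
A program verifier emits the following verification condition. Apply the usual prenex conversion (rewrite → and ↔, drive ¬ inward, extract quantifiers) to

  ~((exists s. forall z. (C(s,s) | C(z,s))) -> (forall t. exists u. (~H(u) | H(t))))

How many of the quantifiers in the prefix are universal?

First replace A → B with ¬A ∨ B.
  ~(~(exists s. forall z. (C(s,s) | C(z,s))) | (forall t. exists u. (~H(u) | H(t))))
Push ¬ through the quantifiers and connectives to reach negation normal form:
  (exists s. forall z. (C(s,s) | C(z,s))) & (exists t. forall u. (H(u) & ~H(t)))
Finally move all quantifiers to the prefix:
  exists s. forall z. exists t. forall u. ((C(s,s) | C(z,s)) & H(u) & ~H(t))
The prefix is exists s forall z exists t forall u: 2 universal, 2 existential.

2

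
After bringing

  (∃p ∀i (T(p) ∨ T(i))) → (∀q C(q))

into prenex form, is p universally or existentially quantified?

Rewrite implications/biconditionals: A → B as ¬A ∨ B.
  ¬(∃p ∀i (T(p) ∨ T(i))) ∨ (∀q C(q))
Move each ¬ inward, flipping quantifiers it crosses:
  (∀p ∃i (¬T(p) ∧ ¬T(i))) ∨ (∀q C(q))
All bound variables are already distinct, so no renaming is needed.
Pull the quantifiers to the front (each side's bound variable is not free in the other side):
  ∀p ∃i ∀q (¬T(p) ∧ ¬T(i) ∨ C(q))
The quantifier ∃p sits under an odd number of negations (counting the antecedent side of each →), so it flips to ∀p.

universal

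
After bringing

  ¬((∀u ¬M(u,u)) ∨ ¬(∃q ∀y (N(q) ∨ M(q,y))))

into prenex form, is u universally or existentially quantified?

existential

Push ¬ through the quantifiers and connectives to reach negation normal form:
  (∃u M(u,u)) ∧ (∃q ∀y (N(q) ∨ M(q,y)))
All bound variables are already distinct, so no renaming is needed.
Extract every quantifier outward, since the variables are now distinct and don't occur free across branches:
  ∃u ∃q ∀y (M(u,u) ∧ (N(q) ∨ M(q,y)))
The quantifier ∀u sits under an odd number of negations, so it flips to ∃u.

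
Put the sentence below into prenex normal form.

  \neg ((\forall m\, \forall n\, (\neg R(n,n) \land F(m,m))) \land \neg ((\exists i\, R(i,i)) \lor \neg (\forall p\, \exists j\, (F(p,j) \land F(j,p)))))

\exists m\, \exists n\, \exists i\, \exists p\, \forall j\, (R(n,n) \lor \neg F(m,m) \lor R(i,i) \lor \neg F(p,j) \lor \neg F(j,p))

Drive negations inward (¬∀x A ≡ ∃x ¬A, ¬∃x A ≡ ∀x ¬A, De Morgan for ∧/∨):
  (\exists m\, \exists n\, (R(n,n) \lor \neg F(m,m))) \lor (\exists i\, R(i,i)) \lor (\exists p\, \forall j\, (\neg F(p,j) \lor \neg F(j,p)))
All bound variables are already distinct, so no renaming is needed.
Pull the quantifiers to the front (each side's bound variable is not free in the other side):
  \exists m\, \exists n\, \exists i\, \exists p\, \forall j\, (R(n,n) \lor \neg F(m,m) \lor R(i,i) \lor \neg F(p,j) \lor \neg F(j,p))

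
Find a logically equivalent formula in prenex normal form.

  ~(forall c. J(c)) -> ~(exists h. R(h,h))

forall c. forall h. (J(c) | ~R(h,h))

Rewrite implications/biconditionals: A → B as ¬A ∨ B.
  ~~(forall c. J(c)) | ~(exists h. R(h,h))
Push ¬ through the quantifiers and connectives to reach negation normal form:
  (forall c. J(c)) | (forall h. ~R(h,h))
All bound variables are already distinct, so no renaming is needed.
Extract every quantifier outward, since the variables are now distinct and don't occur free across branches:
  forall c. forall h. (J(c) | ~R(h,h))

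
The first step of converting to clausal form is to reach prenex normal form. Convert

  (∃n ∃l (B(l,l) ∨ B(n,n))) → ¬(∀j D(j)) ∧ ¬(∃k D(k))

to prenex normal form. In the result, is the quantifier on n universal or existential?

Eliminate → and ↔ using ¬ and ∨.
  ¬(∃n ∃l (B(l,l) ∨ B(n,n))) ∨ ¬(∀j D(j)) ∧ ¬(∃k D(k))
Drive negations inward (¬∀x A ≡ ∃x ¬A, ¬∃x A ≡ ∀x ¬A, De Morgan for ∧/∨):
  (∀n ∀l (¬B(l,l) ∧ ¬B(n,n))) ∨ (∃j ¬D(j)) ∧ (∀k ¬D(k))
Pull the quantifiers to the front (each side's bound variable is not free in the other side):
  ∀n ∀l ∃j ∀k (¬B(l,l) ∧ ¬B(n,n) ∨ ¬D(j) ∧ ¬D(k))
The quantifier ∃n sits under an odd number of negations (counting the antecedent side of each →), so it flips to ∀n.

universal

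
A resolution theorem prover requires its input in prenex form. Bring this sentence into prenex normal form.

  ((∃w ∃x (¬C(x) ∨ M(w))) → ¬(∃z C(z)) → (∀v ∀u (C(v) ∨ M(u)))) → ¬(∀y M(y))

∃w ∃x ∀z ∃v ∃u ∃y ((¬C(x) ∨ M(w)) ∧ ¬C(z) ∧ ¬C(v) ∧ ¬M(u) ∨ ¬M(y))

Eliminate → and ↔ using ¬ and ∨.
  ¬(¬(∃w ∃x (¬C(x) ∨ M(w))) ∨ ¬¬(∃z C(z)) ∨ (∀v ∀u (C(v) ∨ M(u)))) ∨ ¬(∀y M(y))
Drive negations inward (¬∀x A ≡ ∃x ¬A, ¬∃x A ≡ ∀x ¬A, De Morgan for ∧/∨):
  (∃w ∃x (¬C(x) ∨ M(w))) ∧ (∀z ¬C(z)) ∧ (∃v ∃u (¬C(v) ∧ ¬M(u))) ∨ (∃y ¬M(y))
All bound variables are already distinct, so no renaming is needed.
Pull the quantifiers to the front (each side's bound variable is not free in the other side):
  ∃w ∃x ∀z ∃v ∃u ∃y ((¬C(x) ∨ M(w)) ∧ ¬C(z) ∧ ¬C(v) ∧ ¬M(u) ∨ ¬M(y))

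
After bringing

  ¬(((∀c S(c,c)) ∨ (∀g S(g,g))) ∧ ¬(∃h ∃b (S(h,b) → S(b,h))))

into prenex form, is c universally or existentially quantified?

existential

First replace A → B with ¬A ∨ B.
  ¬(((∀c S(c,c)) ∨ (∀g S(g,g))) ∧ ¬(∃h ∃b (¬S(h,b) ∨ S(b,h))))
Push ¬ through the quantifiers and connectives to reach negation normal form:
  (∃c ¬S(c,c)) ∧ (∃g ¬S(g,g)) ∨ (∃h ∃b (¬S(h,b) ∨ S(b,h)))
Extract every quantifier outward, since the variables are now distinct and don't occur free across branches:
  ∃c ∃g ∃h ∃b (¬S(c,c) ∧ ¬S(g,g) ∨ ¬S(h,b) ∨ S(b,h))
The quantifier ∀c sits under an odd number of negations (counting the antecedent side of each →), so it flips to ∃c.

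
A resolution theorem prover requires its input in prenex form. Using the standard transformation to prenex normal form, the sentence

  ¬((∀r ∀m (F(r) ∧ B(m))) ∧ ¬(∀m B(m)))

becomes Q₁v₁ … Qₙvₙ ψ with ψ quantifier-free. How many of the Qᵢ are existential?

Push ¬ through the quantifiers and connectives to reach negation normal form:
  (∃r ∃m (¬F(r) ∨ ¬B(m))) ∨ (∀m B(m))
Standardize variables apart so no two quantifiers bind the same name: m↦w.
  (∃r ∃m (¬F(r) ∨ ¬B(m))) ∨ (∀w B(w))
Extract every quantifier outward, since the variables are now distinct and don't occur free across branches:
  ∃r ∃m ∀w (¬F(r) ∨ ¬B(m) ∨ B(w))
The prefix is ∃r ∃m ∀w: 1 universal, 2 existential.

2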